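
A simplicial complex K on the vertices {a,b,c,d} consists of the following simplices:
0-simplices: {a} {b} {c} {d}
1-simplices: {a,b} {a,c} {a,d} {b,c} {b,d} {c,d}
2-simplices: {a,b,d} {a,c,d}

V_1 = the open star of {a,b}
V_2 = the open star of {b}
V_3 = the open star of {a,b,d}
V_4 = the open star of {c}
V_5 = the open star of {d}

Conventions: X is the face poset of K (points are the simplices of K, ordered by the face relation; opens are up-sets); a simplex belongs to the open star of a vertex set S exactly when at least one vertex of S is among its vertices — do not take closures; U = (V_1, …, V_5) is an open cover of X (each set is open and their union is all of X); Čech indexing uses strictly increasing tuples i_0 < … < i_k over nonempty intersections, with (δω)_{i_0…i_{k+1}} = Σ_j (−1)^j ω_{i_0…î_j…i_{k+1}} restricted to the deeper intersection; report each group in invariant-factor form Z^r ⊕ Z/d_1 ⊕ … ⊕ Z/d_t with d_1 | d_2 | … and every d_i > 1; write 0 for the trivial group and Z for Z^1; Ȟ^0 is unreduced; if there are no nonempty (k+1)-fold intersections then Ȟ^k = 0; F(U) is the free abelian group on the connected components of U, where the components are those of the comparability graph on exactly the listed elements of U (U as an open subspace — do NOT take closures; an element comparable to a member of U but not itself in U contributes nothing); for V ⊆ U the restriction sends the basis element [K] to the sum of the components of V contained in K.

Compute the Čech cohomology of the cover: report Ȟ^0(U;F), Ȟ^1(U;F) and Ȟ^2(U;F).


Ȟ^0(U;F) ≅ Z, Ȟ^1(U;F) ≅ Z and Ȟ^2(U;F) ≅ 0

cover nerve:
  V1={{a},{b},{a,b},{a,c},{a,d},{b,c},{b,d},{a,b,d},{a,c,d}} V2={{b},{a,b},{b,c},{b,d},{a,b,d}} V3={{a},{b},{d},{a,b},{a,c},{a,d},{b,c},{b,d},{c,d},{a,b,d},{a,c,d}} V4={{c},{a,c},{b,c},{c,d},{a,c,d}} V5={{d},{a,d},{b,d},{c,d},{a,b,d},{a,c,d}}
  V12={{b},{a,b},{b,c},{b,d},{a,b,d}} V13={{a},{b},{a,b},{a,c},{a,d},{b,c},{b,d},{a,b,d},{a,c,d}} V14={{a,c},{b,c},{a,c,d}} V15={{a,d},{b,d},{a,b,d},{a,c,d}} V23={{b},{a,b},{b,c},{b,d},{a,b,d}} V24={{b,c}} V25={{b,d},{a,b,d}} V34={{a,c},{b,c},{c,d},{a,c,d}} V35={{d},{a,d},{b,d},{c,d},{a,b,d},{a,c,d}} V45={{c,d},{a,c,d}}
  V123={{b},{a,b},{b,c},{b,d},{a,b,d}} V124={{b,c}} V125={{b,d},{a,b,d}} V134={{a,c},{b,c},{a,c,d}} V135={{a,d},{b,d},{a,b,d},{a,c,d}} V145={{a,c,d}} V234={{b,c}} V235={{b,d},{a,b,d}} V345={{c,d},{a,c,d}}
  V1234={{b,c}} V1235={{b,d},{a,b,d}} V1345={{a,c,d}}
components per intersection:
  V1: {{a},{b},{a,b},{a,c},{a,d},{b,c},{b,d},{a,b,d},{a,c,d}}
  V2: {{b},{a,b},{b,c},{b,d},{a,b,d}}
  V3: {{a},{b},{d},{a,b},{a,c},{a,d},{b,c},{b,d},{c,d},{a,b,d},{a,c,d}}
  V4: {{c},{a,c},{b,c},{c,d},{a,c,d}}
  V5: {{d},{a,d},{b,d},{c,d},{a,b,d},{a,c,d}}
  V12: {{b},{a,b},{b,c},{b,d},{a,b,d}}
  V13: {{a},{b},{a,b},{a,c},{a,d},{b,c},{b,d},{a,b,d},{a,c,d}}
  V14: {{a,c},{a,c,d}} {{b,c}}
  V15: {{a,d},{b,d},{a,b,d},{a,c,d}}
  V23: {{b},{a,b},{b,c},{b,d},{a,b,d}}
  V24: {{b,c}}
  V25: {{b,d},{a,b,d}}
  V34: {{a,c},{c,d},{a,c,d}} {{b,c}}
  V35: {{d},{a,d},{b,d},{c,d},{a,b,d},{a,c,d}}
  V45: {{c,d},{a,c,d}}
  V123: {{b},{a,b},{b,c},{b,d},{a,b,d}}
  V124: {{b,c}}
  V125: {{b,d},{a,b,d}}
  V134: {{a,c},{a,c,d}} {{b,c}}
  V135: {{a,d},{b,d},{a,b,d},{a,c,d}}
  V145: {{a,c,d}}
  V234: {{b,c}}
  V235: {{b,d},{a,b,d}}
  V345: {{c,d},{a,c,d}}
  V1234: {{b,c}}
  V1235: {{b,d},{a,b,d}}
  V1345: {{a,c,d}}
C dims 5,12,10,3; δ0: rk 4, SNF 1^4; δ1: rk 7, SNF 1^7; δ2: rk 3, SNF 1^3
Ȟ^0: (5−4)−0=1 ⇒ Z
Ȟ^1: (12−7)−4=1 ⇒ Z
Ȟ^2: (10−3)−7=0 ⇒ 0


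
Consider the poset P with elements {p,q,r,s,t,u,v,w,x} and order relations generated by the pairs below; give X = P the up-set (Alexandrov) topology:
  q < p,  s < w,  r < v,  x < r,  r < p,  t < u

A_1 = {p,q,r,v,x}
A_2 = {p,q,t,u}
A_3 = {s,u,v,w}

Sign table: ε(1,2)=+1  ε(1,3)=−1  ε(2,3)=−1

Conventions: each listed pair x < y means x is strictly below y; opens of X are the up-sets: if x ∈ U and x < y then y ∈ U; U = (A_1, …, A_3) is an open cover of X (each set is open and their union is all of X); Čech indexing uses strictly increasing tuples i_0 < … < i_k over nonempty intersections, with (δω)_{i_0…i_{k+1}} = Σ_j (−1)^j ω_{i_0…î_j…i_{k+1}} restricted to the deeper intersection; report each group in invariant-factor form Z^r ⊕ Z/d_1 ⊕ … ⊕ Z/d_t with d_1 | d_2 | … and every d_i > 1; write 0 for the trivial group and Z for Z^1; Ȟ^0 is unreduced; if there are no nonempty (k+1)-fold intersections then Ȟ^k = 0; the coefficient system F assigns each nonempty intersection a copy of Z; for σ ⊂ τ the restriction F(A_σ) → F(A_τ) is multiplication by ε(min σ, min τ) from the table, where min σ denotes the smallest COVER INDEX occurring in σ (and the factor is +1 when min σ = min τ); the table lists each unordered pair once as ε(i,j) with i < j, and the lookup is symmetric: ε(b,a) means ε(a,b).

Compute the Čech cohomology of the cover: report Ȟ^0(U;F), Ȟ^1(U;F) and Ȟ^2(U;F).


Ȟ^0 = Z,  Ȟ^1 = Z,  Ȟ^2 = 0

cover nerve:
  A12={p,q} A13={v} A23={u}
C dims 3,3; δ0: rk 2, SNF 1^2
Ȟ^0: (3−2)−0=1 ⇒ Z
Ȟ^1: (3−0)−2=1 ⇒ Z
Ȟ^2: (0−0)−0=0 ⇒ 0


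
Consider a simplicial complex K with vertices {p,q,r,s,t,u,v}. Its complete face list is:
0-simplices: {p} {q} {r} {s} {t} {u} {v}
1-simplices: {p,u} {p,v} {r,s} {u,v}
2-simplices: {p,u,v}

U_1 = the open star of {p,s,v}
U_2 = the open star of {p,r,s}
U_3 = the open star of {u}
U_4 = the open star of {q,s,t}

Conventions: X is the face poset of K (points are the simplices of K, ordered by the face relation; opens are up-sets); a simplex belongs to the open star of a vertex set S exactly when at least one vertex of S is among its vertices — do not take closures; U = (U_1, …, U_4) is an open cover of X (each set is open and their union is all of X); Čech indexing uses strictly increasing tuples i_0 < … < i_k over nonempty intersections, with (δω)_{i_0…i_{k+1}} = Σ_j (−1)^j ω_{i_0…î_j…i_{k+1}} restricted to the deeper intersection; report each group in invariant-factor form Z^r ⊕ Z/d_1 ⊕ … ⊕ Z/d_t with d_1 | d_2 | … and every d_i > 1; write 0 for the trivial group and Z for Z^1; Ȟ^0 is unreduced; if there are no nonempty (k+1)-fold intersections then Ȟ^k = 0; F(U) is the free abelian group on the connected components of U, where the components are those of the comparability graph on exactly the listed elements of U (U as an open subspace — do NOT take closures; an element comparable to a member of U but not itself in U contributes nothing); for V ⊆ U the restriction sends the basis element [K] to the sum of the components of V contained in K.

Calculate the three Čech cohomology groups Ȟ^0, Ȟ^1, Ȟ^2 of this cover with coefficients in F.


Ȟ^0 = Z^4, Ȟ^1 = 0 and Ȟ^2 = 0

nonempty intersections:
  U1={{p},{s},{v},{p,u},{p,v},{r,s},{u,v},{p,u,v}} U2={{p},{r},{s},{p,u},{p,v},{r,s},{p,u,v}} U3={{u},{p,u},{u,v},{p,u,v}} U4={{q},{s},{t},{r,s}}
  U12={{p},{s},{p,u},{p,v},{r,s},{p,u,v}} U13={{p,u},{u,v},{p,u,v}} U14={{s},{r,s}} U23={{p,u},{p,u,v}} U24={{s},{r,s}}
  U123={{p,u},{p,u,v}} U124={{s},{r,s}}
components per intersection:
  U1: {{p},{v},{p,u},{p,v},{u,v},{p,u,v}} {{s},{r,s}}
  U2: {{p},{p,u},{p,v},{p,u,v}} {{r},{s},{r,s}}
  U3: {{u},{p,u},{u,v},{p,u,v}}
  U4: {{q}} {{s},{r,s}} {{t}}
  U12: {{p},{p,u},{p,v},{p,u,v}} {{s},{r,s}}
  U13: {{p,u},{u,v},{p,u,v}}
  U14: {{s},{r,s}}
  U23: {{p,u},{p,u,v}}
  U24: {{s},{r,s}}
  U123: {{p,u},{p,u,v}}
  U124: {{s},{r,s}}
C dims 8,6,2; δ0: rk 4, SNF 1^4; δ1: rk 2, SNF 1^2
Ȟ^0: (8−4)−0=4 ⇒ Z^4
Ȟ^1: (6−2)−4=0 ⇒ 0
Ȟ^2: (2−0)−2=0 ⇒ 0


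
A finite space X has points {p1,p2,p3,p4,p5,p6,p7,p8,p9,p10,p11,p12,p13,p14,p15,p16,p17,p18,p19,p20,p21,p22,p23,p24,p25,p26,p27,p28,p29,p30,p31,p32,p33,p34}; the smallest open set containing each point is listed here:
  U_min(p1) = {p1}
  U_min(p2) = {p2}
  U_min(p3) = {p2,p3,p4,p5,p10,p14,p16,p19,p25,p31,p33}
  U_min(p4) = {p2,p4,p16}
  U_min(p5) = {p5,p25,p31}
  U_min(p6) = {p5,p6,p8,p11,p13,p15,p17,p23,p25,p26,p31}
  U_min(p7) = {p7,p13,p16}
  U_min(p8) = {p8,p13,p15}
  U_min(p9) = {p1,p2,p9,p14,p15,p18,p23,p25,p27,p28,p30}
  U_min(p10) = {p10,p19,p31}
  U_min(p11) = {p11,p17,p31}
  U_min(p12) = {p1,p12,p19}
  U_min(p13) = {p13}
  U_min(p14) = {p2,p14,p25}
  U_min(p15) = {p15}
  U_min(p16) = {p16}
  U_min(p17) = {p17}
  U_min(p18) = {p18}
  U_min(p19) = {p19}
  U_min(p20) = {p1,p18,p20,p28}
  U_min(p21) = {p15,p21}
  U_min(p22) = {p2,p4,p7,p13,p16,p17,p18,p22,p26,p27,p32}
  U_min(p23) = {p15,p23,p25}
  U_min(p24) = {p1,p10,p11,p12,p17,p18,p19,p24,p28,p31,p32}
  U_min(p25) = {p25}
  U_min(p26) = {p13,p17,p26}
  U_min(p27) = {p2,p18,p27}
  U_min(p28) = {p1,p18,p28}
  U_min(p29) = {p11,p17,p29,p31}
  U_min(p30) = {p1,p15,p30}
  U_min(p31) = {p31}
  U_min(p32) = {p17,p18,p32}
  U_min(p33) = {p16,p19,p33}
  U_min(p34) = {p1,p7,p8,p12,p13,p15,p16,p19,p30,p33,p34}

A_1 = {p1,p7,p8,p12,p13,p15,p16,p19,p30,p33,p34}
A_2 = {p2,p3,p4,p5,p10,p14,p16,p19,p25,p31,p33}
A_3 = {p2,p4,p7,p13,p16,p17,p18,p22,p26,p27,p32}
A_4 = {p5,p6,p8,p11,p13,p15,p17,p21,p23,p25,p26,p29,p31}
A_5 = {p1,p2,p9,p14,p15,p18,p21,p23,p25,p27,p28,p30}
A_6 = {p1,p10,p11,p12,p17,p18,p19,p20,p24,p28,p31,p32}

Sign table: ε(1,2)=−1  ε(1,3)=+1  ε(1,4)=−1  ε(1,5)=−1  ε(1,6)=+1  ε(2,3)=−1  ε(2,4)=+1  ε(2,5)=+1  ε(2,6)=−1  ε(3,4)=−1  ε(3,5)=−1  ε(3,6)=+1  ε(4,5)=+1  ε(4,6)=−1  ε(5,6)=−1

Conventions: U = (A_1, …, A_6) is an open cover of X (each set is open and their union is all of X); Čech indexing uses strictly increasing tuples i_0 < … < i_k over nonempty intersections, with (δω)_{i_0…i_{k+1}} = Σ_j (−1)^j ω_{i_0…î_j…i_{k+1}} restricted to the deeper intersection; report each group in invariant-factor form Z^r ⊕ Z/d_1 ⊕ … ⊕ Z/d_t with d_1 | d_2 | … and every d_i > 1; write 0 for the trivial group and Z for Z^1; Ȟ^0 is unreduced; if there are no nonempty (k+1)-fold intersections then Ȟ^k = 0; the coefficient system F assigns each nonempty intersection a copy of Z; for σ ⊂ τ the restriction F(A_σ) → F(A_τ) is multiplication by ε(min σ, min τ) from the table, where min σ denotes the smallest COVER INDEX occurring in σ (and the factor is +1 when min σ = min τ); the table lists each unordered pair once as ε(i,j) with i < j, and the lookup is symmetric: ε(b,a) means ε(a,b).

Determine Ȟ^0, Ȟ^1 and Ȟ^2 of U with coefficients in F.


intersection data:
  A12={p16,p19,p33} A13={p7,p13,p16} A14={p8,p13,p15} A15={p1,p15,p30} A16={p1,p12,p19} A23={p2,p4,p16} A24={p5,p25,p31} A25={p2,p14,p25} A26={p10,p19,p31} A34={p13,p17,p26} A35={p2,p18,p27} A36={p17,p18,p32} A45={p15,p21,p23,p25} A46={p11,p17,p31} A56={p1,p18,p28}
  A123={p16} A126={p19} A134={p13} A145={p15} A156={p1} A235={p2} A245={p25} A246={p31} A346={p17} A356={p18}
C dims 6,15,10; δ0: rk 5, SNF 1^5; δ1: rk 10, SNF 1^9·2
Ȟ^0 = (6 − 5) − 0 = 1, so Ȟ^0 ≅ Z
Ȟ^1 = (15 − 10) − 5 = 0, so Ȟ^1 ≅ 0
Ȟ^2 = (10 − 0) − 10 = 0 plus torsion [2], so Ȟ^2 ≅ Z/2

Ȟ^0 = Z,  Ȟ^1 = 0,  Ȟ^2 = Z/2


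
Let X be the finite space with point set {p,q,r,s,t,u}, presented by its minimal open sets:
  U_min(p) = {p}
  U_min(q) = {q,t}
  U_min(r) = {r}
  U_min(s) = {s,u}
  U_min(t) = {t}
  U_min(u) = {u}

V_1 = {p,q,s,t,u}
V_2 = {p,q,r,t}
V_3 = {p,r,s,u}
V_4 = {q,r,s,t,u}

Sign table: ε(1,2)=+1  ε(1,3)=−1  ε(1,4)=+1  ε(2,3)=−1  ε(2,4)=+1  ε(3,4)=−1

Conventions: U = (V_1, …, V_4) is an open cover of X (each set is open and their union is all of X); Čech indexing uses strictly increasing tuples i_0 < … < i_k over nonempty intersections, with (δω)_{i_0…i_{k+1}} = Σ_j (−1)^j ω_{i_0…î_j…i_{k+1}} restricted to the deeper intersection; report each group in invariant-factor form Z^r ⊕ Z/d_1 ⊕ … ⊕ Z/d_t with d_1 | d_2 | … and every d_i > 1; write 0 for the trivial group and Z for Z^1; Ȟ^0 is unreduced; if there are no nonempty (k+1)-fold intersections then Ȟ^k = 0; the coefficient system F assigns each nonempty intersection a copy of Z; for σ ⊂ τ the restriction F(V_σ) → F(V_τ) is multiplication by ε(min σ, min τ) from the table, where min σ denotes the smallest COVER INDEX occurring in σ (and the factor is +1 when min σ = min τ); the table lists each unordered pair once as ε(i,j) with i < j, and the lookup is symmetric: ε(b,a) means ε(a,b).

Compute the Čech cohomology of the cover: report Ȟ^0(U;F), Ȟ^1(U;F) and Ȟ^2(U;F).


nonempty intersections:
  V12={p,q,t} V13={p,s,u} V14={q,s,t,u} V23={p,r} V24={q,r,t} V34={r,s,u}
  V123={p} V124={q,t} V134={s,u} V234={r}
C dims 4,6,4; δ0: rk 3, SNF 1^3; δ1: rk 3, SNF 1^3
Ȟ^0: (4−3)−0=1 ⇒ Z
Ȟ^1: (6−3)−3=0 ⇒ 0
Ȟ^2: (4−0)−3=1 ⇒ Z

Ȟ^0(U;F) ≅ Z, Ȟ^1(U;F) ≅ 0, Ȟ^2(U;F) ≅ Z


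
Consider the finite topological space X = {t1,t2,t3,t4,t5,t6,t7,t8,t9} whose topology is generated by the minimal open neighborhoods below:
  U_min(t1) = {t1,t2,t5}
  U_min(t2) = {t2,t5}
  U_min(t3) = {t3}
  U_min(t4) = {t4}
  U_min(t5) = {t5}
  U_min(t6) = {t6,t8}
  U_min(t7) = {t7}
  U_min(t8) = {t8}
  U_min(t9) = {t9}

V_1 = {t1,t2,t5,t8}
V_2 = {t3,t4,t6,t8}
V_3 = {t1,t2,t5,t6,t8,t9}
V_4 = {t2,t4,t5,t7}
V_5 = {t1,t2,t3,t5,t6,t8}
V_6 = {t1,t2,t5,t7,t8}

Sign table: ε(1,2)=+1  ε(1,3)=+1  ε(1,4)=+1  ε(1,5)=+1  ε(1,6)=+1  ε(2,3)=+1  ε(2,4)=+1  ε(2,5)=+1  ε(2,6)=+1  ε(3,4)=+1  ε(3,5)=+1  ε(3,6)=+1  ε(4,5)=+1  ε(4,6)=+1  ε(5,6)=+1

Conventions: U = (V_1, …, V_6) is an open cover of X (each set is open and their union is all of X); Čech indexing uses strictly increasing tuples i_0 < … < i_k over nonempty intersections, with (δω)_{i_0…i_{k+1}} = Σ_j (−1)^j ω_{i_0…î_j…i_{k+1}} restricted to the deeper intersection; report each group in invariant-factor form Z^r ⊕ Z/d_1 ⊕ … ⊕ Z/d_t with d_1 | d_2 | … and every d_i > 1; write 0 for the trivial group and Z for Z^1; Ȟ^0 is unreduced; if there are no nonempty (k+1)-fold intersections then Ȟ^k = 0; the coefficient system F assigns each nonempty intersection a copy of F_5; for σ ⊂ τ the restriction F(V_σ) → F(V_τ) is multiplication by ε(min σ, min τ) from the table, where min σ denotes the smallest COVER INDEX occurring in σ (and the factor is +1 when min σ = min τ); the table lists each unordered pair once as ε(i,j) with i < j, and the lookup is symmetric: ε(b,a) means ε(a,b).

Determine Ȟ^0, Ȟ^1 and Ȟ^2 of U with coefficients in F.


nerve of the cover:
  V12={t8} V13={t1,t2,t5,t8} V14={t2,t5} V15={t1,t2,t5,t8} V16={t1,t2,t5,t8} V23={t6,t8} V24={t4} V25={t3,t6,t8} V26={t8} V34={t2,t5} V35={t1,t2,t5,t6,t8} V36={t1,t2,t5,t8} V45={t2,t5} V46={t2,t5,t7} V56={t1,t2,t5,t8}
  V123={t8} V125={t8} V126={t8} V134={t2,t5} V135={t1,t2,t5,t8} V136={t1,t2,t5,t8} V145={t2,t5} V146={t2,t5} V156={t1,t2,t5,t8} V235={t6,t8} V236={t8} V256={t8} V345={t2,t5} V346={t2,t5} V356={t1,t2,t5,t8} V456={t2,t5}
  V1235={t8} V1236={t8} V1256={t8} V1345={t2,t5} V1346={t2,t5} V1356={t1,t2,t5,t8} V1456={t2,t5} V2356={t8} V3456={t2,t5}
  V12356={t8} V13456={t2,t5}
C dims 6,15,16,9; δ0: rk_F5 5; δ1: rk_F5 9; δ2: rk_F5 7
Ȟ^0 = (6 − 5) − 0 = 1, so Ȟ^0 ≅ Z/5
Ȟ^1 = (15 − 9) − 5 = 1, so Ȟ^1 ≅ Z/5
Ȟ^2 = (16 − 7) − 9 = 0, so Ȟ^2 ≅ 0

Ȟ^0(U;F) ≅ Z/5,  Ȟ^1(U;F) ≅ Z/5,  Ȟ^2(U;F) ≅ 0


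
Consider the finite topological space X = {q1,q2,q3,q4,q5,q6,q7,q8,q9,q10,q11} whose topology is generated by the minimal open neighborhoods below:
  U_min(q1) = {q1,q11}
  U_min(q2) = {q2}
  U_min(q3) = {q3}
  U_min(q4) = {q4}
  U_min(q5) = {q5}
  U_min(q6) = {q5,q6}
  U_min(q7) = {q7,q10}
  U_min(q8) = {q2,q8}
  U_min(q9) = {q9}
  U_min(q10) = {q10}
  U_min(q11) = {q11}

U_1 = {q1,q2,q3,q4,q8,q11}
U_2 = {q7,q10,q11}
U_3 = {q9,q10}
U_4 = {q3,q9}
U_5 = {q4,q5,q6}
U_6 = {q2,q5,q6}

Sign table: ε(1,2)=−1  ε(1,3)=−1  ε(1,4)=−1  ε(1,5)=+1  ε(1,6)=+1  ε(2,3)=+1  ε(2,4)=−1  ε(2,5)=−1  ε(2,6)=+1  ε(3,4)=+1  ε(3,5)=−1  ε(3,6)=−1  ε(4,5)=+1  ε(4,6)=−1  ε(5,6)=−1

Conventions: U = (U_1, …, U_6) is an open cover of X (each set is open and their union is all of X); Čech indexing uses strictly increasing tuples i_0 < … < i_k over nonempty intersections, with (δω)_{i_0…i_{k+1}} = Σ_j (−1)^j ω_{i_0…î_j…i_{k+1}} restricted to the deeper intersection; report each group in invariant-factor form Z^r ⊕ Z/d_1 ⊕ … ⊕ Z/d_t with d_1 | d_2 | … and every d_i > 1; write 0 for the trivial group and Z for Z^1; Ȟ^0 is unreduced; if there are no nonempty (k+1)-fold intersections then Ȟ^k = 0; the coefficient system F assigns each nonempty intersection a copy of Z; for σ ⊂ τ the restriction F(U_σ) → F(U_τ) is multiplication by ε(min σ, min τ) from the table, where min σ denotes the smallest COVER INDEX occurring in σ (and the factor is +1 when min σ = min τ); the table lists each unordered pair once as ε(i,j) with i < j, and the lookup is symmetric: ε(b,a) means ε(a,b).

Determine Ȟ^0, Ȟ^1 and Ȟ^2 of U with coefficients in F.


Ȟ^0(U;F) ≅ 0, Ȟ^1(U;F) ≅ Z ⊕ Z/2, Ȟ^2(U;F) ≅ 0

nerve of the cover:
  U12={q11} U14={q3} U15={q4} U16={q2} U23={q10} U34={q9} U56={q5,q6}
C dims 6,7; δ0: rk 6, SNF 1^5·2
Ȟ^0 = (6 − 6) − 0 = 0, so Ȟ^0 ≅ 0
Ȟ^1 = (7 − 0) − 6 = 1 plus torsion [2], so Ȟ^1 ≅ Z ⊕ Z/2
Ȟ^2 = (0 − 0) − 0 = 0, so Ȟ^2 ≅ 0


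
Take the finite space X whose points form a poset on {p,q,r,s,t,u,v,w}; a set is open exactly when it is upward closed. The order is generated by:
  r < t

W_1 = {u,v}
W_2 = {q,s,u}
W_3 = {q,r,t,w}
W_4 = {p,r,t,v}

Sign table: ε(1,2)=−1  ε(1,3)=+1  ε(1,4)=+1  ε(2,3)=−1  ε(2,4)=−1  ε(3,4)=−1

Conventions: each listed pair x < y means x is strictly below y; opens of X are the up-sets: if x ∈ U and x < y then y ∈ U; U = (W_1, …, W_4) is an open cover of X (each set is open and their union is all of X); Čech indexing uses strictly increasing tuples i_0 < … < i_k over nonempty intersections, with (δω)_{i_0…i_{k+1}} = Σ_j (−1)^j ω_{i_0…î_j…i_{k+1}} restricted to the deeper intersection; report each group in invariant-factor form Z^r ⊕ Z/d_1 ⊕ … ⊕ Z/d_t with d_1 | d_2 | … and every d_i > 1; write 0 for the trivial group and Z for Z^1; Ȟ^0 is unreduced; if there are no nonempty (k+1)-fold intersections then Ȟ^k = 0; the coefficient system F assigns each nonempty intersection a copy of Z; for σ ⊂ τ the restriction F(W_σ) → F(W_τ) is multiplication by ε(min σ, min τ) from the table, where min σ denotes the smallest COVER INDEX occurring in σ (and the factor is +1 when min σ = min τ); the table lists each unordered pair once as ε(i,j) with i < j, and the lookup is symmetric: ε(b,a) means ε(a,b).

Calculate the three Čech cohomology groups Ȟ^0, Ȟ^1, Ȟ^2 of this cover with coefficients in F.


intersection data:
  W12={u} W14={v} W23={q} W34={r,t}
C dims 4,4; δ0: rk 4, SNF 1^3·2
Ȟ^0 = (4 − 4) − 0 = 0, so Ȟ^0 ≅ 0
Ȟ^1 = (4 − 0) − 4 = 0 plus torsion [2], so Ȟ^1 ≅ Z/2
Ȟ^2 = (0 − 0) − 0 = 0, so Ȟ^2 ≅ 0

Ȟ^0 ≅ 0,  Ȟ^1 ≅ Z/2,  Ȟ^2 ≅ 0


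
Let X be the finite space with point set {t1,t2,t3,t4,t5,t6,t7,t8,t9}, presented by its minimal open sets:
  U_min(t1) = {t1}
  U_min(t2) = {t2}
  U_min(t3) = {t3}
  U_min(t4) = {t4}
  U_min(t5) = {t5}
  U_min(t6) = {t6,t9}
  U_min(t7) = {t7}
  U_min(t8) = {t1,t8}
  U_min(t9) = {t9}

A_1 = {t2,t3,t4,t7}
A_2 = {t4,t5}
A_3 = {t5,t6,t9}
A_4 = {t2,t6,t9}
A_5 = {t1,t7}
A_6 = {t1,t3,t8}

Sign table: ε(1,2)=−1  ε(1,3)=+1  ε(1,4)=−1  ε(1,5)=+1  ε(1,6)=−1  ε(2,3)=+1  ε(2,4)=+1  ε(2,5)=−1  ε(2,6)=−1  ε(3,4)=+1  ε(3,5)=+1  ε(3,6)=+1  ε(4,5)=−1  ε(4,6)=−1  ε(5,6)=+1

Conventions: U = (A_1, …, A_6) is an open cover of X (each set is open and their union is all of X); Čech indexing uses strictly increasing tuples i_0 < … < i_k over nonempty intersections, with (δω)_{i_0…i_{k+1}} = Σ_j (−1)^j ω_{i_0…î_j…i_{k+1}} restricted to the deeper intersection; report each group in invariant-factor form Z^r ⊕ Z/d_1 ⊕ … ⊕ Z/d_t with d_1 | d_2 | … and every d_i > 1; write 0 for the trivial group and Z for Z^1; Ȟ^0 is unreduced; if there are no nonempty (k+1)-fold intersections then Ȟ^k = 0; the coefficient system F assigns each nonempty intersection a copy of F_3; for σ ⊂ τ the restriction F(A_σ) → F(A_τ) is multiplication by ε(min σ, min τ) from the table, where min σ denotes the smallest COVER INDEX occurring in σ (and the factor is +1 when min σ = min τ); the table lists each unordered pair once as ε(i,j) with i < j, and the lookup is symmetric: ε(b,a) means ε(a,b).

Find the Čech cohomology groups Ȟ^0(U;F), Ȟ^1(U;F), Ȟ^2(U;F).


Ȟ^0 ≅ 0,  Ȟ^1 ≅ Z/3,  Ȟ^2 ≅ 0

nerve of the cover:
  A12={t4} A14={t2} A15={t7} A16={t3} A23={t5} A34={t6,t9} A56={t1}
C dims 6,7; δ0: rk_F3 6
Ȟ^0 = (6 − 6) − 0 = 0, so Ȟ^0 ≅ 0
Ȟ^1 = (7 − 0) − 6 = 1, so Ȟ^1 ≅ Z/3
Ȟ^2 = (0 − 0) − 0 = 0, so Ȟ^2 ≅ 0


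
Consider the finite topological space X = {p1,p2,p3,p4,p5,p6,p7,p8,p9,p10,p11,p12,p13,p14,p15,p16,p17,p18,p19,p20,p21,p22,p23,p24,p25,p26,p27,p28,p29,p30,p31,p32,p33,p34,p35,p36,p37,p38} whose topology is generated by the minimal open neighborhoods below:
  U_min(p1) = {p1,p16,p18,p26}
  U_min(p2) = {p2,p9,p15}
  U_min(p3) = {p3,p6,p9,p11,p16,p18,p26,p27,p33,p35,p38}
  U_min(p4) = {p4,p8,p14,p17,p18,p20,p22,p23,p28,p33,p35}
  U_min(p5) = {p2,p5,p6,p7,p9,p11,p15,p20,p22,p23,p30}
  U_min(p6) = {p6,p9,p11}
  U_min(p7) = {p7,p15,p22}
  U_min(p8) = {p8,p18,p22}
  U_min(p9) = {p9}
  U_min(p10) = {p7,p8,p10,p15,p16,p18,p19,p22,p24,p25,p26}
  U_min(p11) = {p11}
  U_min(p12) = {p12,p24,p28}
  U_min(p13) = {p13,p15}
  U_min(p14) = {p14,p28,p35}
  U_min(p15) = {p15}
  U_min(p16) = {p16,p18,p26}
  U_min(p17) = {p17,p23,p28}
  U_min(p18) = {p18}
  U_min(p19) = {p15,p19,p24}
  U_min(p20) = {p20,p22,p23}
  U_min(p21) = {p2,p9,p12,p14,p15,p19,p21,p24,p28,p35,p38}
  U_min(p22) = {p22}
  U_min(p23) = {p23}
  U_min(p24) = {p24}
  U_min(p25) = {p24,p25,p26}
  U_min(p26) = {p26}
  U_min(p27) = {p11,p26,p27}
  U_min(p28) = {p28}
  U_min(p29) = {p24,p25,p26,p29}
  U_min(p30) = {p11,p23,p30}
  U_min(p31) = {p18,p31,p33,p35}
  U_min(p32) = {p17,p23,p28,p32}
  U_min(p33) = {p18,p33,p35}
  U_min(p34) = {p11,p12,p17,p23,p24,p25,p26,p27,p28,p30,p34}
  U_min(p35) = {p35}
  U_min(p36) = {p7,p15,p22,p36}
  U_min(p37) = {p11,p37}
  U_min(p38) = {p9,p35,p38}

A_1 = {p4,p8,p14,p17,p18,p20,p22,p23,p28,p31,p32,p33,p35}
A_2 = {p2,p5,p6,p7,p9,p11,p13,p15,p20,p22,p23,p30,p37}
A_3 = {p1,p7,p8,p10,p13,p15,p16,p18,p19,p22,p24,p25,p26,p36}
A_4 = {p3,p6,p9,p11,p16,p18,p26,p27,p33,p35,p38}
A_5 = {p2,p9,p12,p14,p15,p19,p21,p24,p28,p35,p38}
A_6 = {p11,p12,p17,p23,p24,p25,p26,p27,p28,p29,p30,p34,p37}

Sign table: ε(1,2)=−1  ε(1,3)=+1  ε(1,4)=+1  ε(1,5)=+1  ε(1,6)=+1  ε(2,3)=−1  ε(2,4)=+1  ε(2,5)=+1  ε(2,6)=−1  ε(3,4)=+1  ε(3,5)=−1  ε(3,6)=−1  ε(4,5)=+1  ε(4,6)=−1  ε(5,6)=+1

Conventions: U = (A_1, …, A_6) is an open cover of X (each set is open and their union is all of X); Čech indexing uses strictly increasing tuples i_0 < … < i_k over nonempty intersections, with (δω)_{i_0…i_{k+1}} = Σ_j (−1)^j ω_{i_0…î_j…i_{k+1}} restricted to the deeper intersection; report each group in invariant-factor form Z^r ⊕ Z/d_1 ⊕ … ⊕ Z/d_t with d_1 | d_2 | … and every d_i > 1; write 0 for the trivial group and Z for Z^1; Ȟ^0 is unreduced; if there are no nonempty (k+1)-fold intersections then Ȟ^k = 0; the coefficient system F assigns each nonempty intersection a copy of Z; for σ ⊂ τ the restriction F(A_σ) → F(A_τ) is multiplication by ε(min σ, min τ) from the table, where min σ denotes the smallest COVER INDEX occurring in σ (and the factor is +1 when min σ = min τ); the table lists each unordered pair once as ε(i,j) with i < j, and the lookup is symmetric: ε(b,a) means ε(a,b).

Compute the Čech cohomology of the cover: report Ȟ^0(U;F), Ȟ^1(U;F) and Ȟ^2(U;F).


Ȟ^0 ≅ 0,  Ȟ^1 ≅ Z/2,  Ȟ^2 ≅ Z

nonempty intersections:
  A12={p20,p22,p23} A13={p8,p18,p22} A14={p18,p33,p35} A15={p14,p28,p35} A16={p17,p23,p28} A23={p7,p13,p15,p22} A24={p6,p9,p11} A25={p2,p9,p15} A26={p11,p23,p30,p37} A34={p16,p18,p26} A35={p15,p19,p24} A36={p24,p25,p26} A45={p9,p35,p38} A46={p11,p26,p27} A56={p12,p24,p28}
  A123={p22} A126={p23} A134={p18} A145={p35} A156={p28} A235={p15} A245={p9} A246={p11} A346={p26} A356={p24}
C dims 6,15,10; δ0: rk 6, SNF 1^5·2; δ1: rk 9, SNF 1^9
Ȟ^0: (6−6)−0=0 ⇒ 0
Ȟ^1: (15−9)−6=0 plus torsion [2] ⇒ Z/2
Ȟ^2: (10−0)−9=1 ⇒ Z


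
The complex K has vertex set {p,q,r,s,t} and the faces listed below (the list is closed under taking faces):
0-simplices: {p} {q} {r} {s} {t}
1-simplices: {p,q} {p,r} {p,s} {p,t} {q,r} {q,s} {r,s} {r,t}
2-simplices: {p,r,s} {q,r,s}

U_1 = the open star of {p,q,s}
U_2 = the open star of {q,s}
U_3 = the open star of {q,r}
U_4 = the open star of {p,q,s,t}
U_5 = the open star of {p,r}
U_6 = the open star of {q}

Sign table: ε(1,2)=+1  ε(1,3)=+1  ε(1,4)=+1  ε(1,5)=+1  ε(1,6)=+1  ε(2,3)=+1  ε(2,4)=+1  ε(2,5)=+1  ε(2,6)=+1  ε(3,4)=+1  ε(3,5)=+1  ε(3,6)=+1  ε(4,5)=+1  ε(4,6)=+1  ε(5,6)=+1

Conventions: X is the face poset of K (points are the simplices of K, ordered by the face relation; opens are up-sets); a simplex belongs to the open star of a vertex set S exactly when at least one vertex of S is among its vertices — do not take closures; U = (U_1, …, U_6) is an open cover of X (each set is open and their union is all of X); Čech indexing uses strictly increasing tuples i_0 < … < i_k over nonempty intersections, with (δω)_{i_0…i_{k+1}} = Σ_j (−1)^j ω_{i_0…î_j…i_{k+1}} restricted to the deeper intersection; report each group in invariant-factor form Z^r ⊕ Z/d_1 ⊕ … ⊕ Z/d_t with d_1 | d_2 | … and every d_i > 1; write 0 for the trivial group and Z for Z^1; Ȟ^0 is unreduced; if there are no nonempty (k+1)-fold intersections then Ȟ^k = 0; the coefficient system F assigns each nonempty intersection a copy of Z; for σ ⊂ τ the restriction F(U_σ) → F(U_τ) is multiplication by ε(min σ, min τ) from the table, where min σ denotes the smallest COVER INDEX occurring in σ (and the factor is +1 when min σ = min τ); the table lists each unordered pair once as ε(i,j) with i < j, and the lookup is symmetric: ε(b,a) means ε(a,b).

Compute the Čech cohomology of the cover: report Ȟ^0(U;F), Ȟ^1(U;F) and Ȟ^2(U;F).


nonempty overlaps:
  U1={{p},{q},{s},{p,q},{p,r},{p,s},{p,t},{q,r},{q,s},{r,s},{p,r,s},{q,r,s}} U2={{q},{s},{p,q},{p,s},{q,r},{q,s},{r,s},{p,r,s},{q,r,s}} U3={{q},{r},{p,q},{p,r},{q,r},{q,s},{r,s},{r,t},{p,r,s},{q,r,s}} U4={{p},{q},{s},{t},{p,q},{p,r},{p,s},{p,t},{q,r},{q,s},{r,s},{r,t},{p,r,s},{q,r,s}} U5={{p},{r},{p,q},{p,r},{p,s},{p,t},{q,r},{r,s},{r,t},{p,r,s},{q,r,s}} U6={{q},{p,q},{q,r},{q,s},{q,r,s}}
  U12={{q},{s},{p,q},{p,s},{q,r},{q,s},{r,s},{p,r,s},{q,r,s}} U13={{q},{p,q},{p,r},{q,r},{q,s},{r,s},{p,r,s},{q,r,s}} U14={{p},{q},{s},{p,q},{p,r},{p,s},{p,t},{q,r},{q,s},{r,s},{p,r,s},{q,r,s}} U15={{p},{p,q},{p,r},{p,s},{p,t},{q,r},{r,s},{p,r,s},{q,r,s}} U16={{q},{p,q},{q,r},{q,s},{q,r,s}} U23={{q},{p,q},{q,r},{q,s},{r,s},{p,r,s},{q,r,s}} U24={{q},{s},{p,q},{p,s},{q,r},{q,s},{r,s},{p,r,s},{q,r,s}} U25={{p,q},{p,s},{q,r},{r,s},{p,r,s},{q,r,s}} U26={{q},{p,q},{q,r},{q,s},{q,r,s}} U34={{q},{p,q},{p,r},{q,r},{q,s},{r,s},{r,t},{p,r,s},{q,r,s}} U35={{r},{p,q},{p,r},{q,r},{r,s},{r,t},{p,r,s},{q,r,s}} U36={{q},{p,q},{q,r},{q,s},{q,r,s}} U45={{p},{p,q},{p,r},{p,s},{p,t},{q,r},{r,s},{r,t},{p,r,s},{q,r,s}} U46={{q},{p,q},{q,r},{q,s},{q,r,s}} U56={{p,q},{q,r},{q,r,s}}
  U123={{q},{p,q},{q,r},{q,s},{r,s},{p,r,s},{q,r,s}} U124={{q},{s},{p,q},{p,s},{q,r},{q,s},{r,s},{p,r,s},{q,r,s}} U125={{p,q},{p,s},{q,r},{r,s},{p,r,s},{q,r,s}} U126={{q},{p,q},{q,r},{q,s},{q,r,s}} U134={{q},{p,q},{p,r},{q,r},{q,s},{r,s},{p,r,s},{q,r,s}} U135={{p,q},{p,r},{q,r},{r,s},{p,r,s},{q,r,s}} U136={{q},{p,q},{q,r},{q,s},{q,r,s}} U145={{p},{p,q},{p,r},{p,s},{p,t},{q,r},{r,s},{p,r,s},{q,r,s}} U146={{q},{p,q},{q,r},{q,s},{q,r,s}} U156={{p,q},{q,r},{q,r,s}} U234={{q},{p,q},{q,r},{q,s},{r,s},{p,r,s},{q,r,s}} U235={{p,q},{q,r},{r,s},{p,r,s},{q,r,s}} U236={{q},{p,q},{q,r},{q,s},{q,r,s}} U245={{p,q},{p,s},{q,r},{r,s},{p,r,s},{q,r,s}} U246={{q},{p,q},{q,r},{q,s},{q,r,s}} U256={{p,q},{q,r},{q,r,s}} U345={{p,q},{p,r},{q,r},{r,s},{r,t},{p,r,s},{q,r,s}} U346={{q},{p,q},{q,r},{q,s},{q,r,s}} U356={{p,q},{q,r},{q,r,s}} U456={{p,q},{q,r},{q,r,s}}
  U1234={{q},{p,q},{q,r},{q,s},{r,s},{p,r,s},{q,r,s}} U1235={{p,q},{q,r},{r,s},{p,r,s},{q,r,s}} U1236={{q},{p,q},{q,r},{q,s},{q,r,s}} U1245={{p,q},{p,s},{q,r},{r,s},{p,r,s},{q,r,s}} U1246={{q},{p,q},{q,r},{q,s},{q,r,s}} U1256={{p,q},{q,r},{q,r,s}} U1345={{p,q},{p,r},{q,r},{r,s},{p,r,s},{q,r,s}} U1346={{q},{p,q},{q,r},{q,s},{q,r,s}} U1356={{p,q},{q,r},{q,r,s}} U1456={{p,q},{q,r},{q,r,s}} U2345={{p,q},{q,r},{r,s},{p,r,s},{q,r,s}} U2346={{q},{p,q},{q,r},{q,s},{q,r,s}} U2356={{p,q},{q,r},{q,r,s}} U2456={{p,q},{q,r},{q,r,s}} U3456={{p,q},{q,r},{q,r,s}}
  U12345={{p,q},{q,r},{r,s},{p,r,s},{q,r,s}} U12346={{q},{p,q},{q,r},{q,s},{q,r,s}} U12356={{p,q},{q,r},{q,r,s}} U12456={{p,q},{q,r},{q,r,s}} U13456={{p,q},{q,r},{q,r,s}} U23456={{p,q},{q,r},{q,r,s}}
  U123456={{p,q},{q,r},{q,r,s}}
C dims 6,15,20,15; δ0: rk 5, SNF 1^5; δ1: rk 10, SNF 1^10; δ2: rk 10, SNF 1^10
degree 0: 6−5−0 = 1 → Ȟ^0 ≅ Z
degree 1: 15−10−5 = 0 → Ȟ^1 ≅ 0
degree 2: 20−10−10 = 0 → Ȟ^2 ≅ 0

Ȟ^0 ≅ Z, Ȟ^1 ≅ 0 and Ȟ^2 ≅ 0


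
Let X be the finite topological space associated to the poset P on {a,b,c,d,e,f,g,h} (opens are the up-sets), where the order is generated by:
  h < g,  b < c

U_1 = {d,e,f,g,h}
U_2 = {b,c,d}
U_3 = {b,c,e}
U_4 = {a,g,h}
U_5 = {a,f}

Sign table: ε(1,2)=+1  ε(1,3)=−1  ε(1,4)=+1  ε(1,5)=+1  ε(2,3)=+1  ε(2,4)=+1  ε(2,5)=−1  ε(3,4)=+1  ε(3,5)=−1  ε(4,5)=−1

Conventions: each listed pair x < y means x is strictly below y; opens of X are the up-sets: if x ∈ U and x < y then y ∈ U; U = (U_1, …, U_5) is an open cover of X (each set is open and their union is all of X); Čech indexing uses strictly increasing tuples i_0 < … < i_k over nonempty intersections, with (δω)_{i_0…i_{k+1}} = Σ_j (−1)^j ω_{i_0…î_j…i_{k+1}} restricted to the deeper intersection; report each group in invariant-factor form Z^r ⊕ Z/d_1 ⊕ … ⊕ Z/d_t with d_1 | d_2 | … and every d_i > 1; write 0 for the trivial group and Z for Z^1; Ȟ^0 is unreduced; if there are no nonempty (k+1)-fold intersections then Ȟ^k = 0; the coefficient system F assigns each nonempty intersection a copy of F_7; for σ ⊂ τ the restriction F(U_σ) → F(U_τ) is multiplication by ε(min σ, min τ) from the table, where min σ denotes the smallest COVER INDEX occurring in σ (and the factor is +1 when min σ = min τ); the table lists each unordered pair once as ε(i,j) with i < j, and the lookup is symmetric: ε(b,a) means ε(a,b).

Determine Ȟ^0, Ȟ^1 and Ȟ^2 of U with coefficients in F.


Ȟ^0 = 0,  Ȟ^1 = Z/7,  Ȟ^2 = 0

nonempty intersections:
  U12={d} U13={e} U14={g,h} U15={f} U23={b,c} U45={a}
C dims 5,6; δ0: rk_F7 5
Ȟ^0: (5−5)−0=0 ⇒ 0
Ȟ^1: (6−0)−5=1 ⇒ Z/7
Ȟ^2: (0−0)−0=0 ⇒ 0


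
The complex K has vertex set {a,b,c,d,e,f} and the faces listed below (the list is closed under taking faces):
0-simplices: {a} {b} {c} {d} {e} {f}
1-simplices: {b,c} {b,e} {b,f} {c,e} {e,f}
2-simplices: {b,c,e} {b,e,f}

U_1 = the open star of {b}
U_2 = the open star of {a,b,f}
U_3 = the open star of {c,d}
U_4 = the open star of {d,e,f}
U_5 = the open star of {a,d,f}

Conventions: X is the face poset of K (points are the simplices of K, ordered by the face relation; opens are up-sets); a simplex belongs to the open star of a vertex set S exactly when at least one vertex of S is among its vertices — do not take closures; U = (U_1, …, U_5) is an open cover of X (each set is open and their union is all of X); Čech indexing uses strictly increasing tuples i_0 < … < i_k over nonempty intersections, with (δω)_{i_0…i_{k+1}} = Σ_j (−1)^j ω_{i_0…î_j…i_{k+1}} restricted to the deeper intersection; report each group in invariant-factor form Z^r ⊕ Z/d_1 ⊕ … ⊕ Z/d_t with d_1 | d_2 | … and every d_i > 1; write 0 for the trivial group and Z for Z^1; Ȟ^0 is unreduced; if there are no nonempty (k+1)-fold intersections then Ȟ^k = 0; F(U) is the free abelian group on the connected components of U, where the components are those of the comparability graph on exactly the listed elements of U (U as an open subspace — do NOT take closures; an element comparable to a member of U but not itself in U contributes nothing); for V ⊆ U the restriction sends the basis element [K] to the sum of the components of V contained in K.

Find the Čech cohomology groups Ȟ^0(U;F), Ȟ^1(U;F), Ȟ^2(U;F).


Ȟ^0 ≅ Z^3, Ȟ^1 ≅ 0 and Ȟ^2 ≅ 0

intersection data:
  U1={{b},{b,c},{b,e},{b,f},{b,c,e},{b,e,f}} U2={{a},{b},{f},{b,c},{b,e},{b,f},{e,f},{b,c,e},{b,e,f}} U3={{c},{d},{b,c},{c,e},{b,c,e}} U4={{d},{e},{f},{b,e},{b,f},{c,e},{e,f},{b,c,e},{b,e,f}} U5={{a},{d},{f},{b,f},{e,f},{b,e,f}}
  U12={{b},{b,c},{b,e},{b,f},{b,c,e},{b,e,f}} U13={{b,c},{b,c,e}} U14={{b,e},{b,f},{b,c,e},{b,e,f}} U15={{b,f},{b,e,f}} U23={{b,c},{b,c,e}} U24={{f},{b,e},{b,f},{e,f},{b,c,e},{b,e,f}} U25={{a},{f},{b,f},{e,f},{b,e,f}} U34={{d},{c,e},{b,c,e}} U35={{d}} U45={{d},{f},{b,f},{e,f},{b,e,f}}
  U123={{b,c},{b,c,e}} U124={{b,e},{b,f},{b,c,e},{b,e,f}} U125={{b,f},{b,e,f}} U134={{b,c,e}} U145={{b,f},{b,e,f}} U234={{b,c,e}} U245={{f},{b,f},{e,f},{b,e,f}} U345={{d}}
  U1234={{b,c,e}} U1245={{b,f},{b,e,f}}
components per intersection:
  U1: {{b},{b,c},{b,e},{b,f},{b,c,e},{b,e,f}}
  U2: {{a}} {{b},{f},{b,c},{b,e},{b,f},{e,f},{b,c,e},{b,e,f}}
  U3: {{c},{b,c},{c,e},{b,c,e}} {{d}}
  U4: {{d}} {{e},{f},{b,e},{b,f},{c,e},{e,f},{b,c,e},{b,e,f}}
  U5: {{a}} {{d}} {{f},{b,f},{e,f},{b,e,f}}
  U12: {{b},{b,c},{b,e},{b,f},{b,c,e},{b,e,f}}
  U13: {{b,c},{b,c,e}}
  U14: {{b,e},{b,f},{b,c,e},{b,e,f}}
  U15: {{b,f},{b,e,f}}
  U23: {{b,c},{b,c,e}}
  U24: {{f},{b,e},{b,f},{e,f},{b,c,e},{b,e,f}}
  U25: {{a}} {{f},{b,f},{e,f},{b,e,f}}
  U34: {{d}} {{c,e},{b,c,e}}
  U35: {{d}}
  U45: {{d}} {{f},{b,f},{e,f},{b,e,f}}
  U123: {{b,c},{b,c,e}}
  U124: {{b,e},{b,f},{b,c,e},{b,e,f}}
  U125: {{b,f},{b,e,f}}
  U134: {{b,c,e}}
  U145: {{b,f},{b,e,f}}
  U234: {{b,c,e}}
  U245: {{f},{b,f},{e,f},{b,e,f}}
  U345: {{d}}
  U1234: {{b,c,e}}
  U1245: {{b,f},{b,e,f}}
C dims 10,13,8,2; δ0: rk 7, SNF 1^7; δ1: rk 6, SNF 1^6; δ2: rk 2, SNF 1^2
Ȟ^0 = (10 − 7) − 0 = 3, so Ȟ^0 ≅ Z^3
Ȟ^1 = (13 − 6) − 7 = 0, so Ȟ^1 ≅ 0
Ȟ^2 = (8 − 2) − 6 = 0, so Ȟ^2 ≅ 0


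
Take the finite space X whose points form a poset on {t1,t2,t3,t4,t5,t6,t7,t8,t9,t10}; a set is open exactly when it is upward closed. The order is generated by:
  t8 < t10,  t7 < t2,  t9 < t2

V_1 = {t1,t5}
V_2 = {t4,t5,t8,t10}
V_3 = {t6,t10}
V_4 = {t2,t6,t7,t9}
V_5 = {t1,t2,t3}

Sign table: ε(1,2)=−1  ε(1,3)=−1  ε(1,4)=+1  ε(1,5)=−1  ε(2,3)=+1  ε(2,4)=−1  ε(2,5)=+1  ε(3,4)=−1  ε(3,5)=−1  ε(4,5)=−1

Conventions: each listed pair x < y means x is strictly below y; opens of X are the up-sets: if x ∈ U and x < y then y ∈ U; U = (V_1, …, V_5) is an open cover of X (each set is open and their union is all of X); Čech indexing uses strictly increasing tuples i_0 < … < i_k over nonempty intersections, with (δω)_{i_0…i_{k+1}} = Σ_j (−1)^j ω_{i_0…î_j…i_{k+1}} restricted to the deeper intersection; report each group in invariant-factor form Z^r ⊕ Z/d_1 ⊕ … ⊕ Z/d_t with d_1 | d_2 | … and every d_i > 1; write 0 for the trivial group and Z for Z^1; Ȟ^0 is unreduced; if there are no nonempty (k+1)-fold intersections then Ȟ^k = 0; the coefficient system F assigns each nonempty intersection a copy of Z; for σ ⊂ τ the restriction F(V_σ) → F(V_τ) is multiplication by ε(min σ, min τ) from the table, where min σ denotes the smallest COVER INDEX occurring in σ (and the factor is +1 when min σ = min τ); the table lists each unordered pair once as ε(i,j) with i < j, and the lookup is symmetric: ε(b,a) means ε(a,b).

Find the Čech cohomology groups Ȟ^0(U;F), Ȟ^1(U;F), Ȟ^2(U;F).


nonempty intersections:
  V12={t5} V15={t1} V23={t10} V34={t6} V45={t2}
C dims 5,5; δ0: rk 4, SNF 1^4
Ȟ^0: (5−4)−0=1 ⇒ Z
Ȟ^1: (5−0)−4=1 ⇒ Z
Ȟ^2: (0−0)−0=0 ⇒ 0

Ȟ^0 = Z; Ȟ^1 = Z; Ȟ^2 = 0


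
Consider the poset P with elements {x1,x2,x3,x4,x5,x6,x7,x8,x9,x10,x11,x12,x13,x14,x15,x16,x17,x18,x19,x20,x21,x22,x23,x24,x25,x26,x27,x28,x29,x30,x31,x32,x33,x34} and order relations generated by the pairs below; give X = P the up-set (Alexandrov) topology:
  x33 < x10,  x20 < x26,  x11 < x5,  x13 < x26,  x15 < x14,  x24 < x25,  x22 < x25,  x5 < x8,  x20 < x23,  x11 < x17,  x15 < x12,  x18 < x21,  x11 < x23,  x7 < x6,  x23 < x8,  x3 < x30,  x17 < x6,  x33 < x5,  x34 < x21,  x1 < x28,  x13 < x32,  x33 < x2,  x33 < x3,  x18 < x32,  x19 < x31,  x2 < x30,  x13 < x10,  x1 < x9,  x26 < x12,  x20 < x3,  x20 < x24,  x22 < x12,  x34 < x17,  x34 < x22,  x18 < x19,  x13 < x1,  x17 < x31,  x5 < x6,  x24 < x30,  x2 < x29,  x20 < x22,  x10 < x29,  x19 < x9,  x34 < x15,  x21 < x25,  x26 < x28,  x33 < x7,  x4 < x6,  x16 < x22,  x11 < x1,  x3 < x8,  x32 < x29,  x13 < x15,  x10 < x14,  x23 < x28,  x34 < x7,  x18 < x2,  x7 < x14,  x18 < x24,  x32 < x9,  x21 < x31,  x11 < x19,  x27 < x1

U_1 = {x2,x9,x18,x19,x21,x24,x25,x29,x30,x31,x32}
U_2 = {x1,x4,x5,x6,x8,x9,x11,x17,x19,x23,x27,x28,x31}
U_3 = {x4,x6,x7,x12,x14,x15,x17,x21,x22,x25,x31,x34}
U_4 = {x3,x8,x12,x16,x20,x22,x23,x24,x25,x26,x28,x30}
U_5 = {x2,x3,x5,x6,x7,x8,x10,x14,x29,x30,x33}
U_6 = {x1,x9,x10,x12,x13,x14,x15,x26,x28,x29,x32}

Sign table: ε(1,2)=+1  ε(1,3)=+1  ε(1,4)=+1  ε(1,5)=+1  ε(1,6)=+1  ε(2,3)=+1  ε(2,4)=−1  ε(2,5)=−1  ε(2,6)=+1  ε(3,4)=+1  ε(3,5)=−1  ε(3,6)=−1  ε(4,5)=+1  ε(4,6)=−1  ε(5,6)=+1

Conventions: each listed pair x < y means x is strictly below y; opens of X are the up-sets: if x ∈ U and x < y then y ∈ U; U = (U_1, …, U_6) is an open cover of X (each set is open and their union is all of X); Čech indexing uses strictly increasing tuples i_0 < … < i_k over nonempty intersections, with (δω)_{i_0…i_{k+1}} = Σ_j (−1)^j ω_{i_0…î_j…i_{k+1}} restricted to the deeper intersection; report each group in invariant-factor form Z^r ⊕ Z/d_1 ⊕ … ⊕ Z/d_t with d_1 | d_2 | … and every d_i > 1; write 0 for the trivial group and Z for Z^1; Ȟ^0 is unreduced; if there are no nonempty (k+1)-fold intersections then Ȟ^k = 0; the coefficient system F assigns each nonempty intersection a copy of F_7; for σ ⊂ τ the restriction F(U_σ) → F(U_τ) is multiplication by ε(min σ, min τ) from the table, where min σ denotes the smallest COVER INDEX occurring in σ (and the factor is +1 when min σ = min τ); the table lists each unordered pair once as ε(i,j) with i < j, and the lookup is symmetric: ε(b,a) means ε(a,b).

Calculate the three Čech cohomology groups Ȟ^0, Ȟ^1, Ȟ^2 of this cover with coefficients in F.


Ȟ^0 ≅ 0,  Ȟ^1 ≅ 0,  Ȟ^2 ≅ Z/7

nerve of the cover:
  U12={x9,x19,x31} U13={x21,x25,x31} U14={x24,x25,x30} U15={x2,x29,x30} U16={x9,x29,x32} U23={x4,x6,x17,x31} U24={x8,x23,x28} U25={x5,x6,x8} U26={x1,x9,x28} U34={x12,x22,x25} U35={x6,x7,x14} U36={x12,x14,x15} U45={x3,x8,x30} U46={x12,x26,x28} U56={x10,x14,x29}
  U123={x31} U126={x9} U134={x25} U145={x30} U156={x29} U235={x6} U245={x8} U246={x28} U346={x12} U356={x14}
C dims 6,15,10; δ0: rk_F7 6; δ1: rk_F7 9
Ȟ^0 = (6 − 6) − 0 = 0, so Ȟ^0 ≅ 0
Ȟ^1 = (15 − 9) − 6 = 0, so Ȟ^1 ≅ 0
Ȟ^2 = (10 − 0) − 9 = 1, so Ȟ^2 ≅ Z/7


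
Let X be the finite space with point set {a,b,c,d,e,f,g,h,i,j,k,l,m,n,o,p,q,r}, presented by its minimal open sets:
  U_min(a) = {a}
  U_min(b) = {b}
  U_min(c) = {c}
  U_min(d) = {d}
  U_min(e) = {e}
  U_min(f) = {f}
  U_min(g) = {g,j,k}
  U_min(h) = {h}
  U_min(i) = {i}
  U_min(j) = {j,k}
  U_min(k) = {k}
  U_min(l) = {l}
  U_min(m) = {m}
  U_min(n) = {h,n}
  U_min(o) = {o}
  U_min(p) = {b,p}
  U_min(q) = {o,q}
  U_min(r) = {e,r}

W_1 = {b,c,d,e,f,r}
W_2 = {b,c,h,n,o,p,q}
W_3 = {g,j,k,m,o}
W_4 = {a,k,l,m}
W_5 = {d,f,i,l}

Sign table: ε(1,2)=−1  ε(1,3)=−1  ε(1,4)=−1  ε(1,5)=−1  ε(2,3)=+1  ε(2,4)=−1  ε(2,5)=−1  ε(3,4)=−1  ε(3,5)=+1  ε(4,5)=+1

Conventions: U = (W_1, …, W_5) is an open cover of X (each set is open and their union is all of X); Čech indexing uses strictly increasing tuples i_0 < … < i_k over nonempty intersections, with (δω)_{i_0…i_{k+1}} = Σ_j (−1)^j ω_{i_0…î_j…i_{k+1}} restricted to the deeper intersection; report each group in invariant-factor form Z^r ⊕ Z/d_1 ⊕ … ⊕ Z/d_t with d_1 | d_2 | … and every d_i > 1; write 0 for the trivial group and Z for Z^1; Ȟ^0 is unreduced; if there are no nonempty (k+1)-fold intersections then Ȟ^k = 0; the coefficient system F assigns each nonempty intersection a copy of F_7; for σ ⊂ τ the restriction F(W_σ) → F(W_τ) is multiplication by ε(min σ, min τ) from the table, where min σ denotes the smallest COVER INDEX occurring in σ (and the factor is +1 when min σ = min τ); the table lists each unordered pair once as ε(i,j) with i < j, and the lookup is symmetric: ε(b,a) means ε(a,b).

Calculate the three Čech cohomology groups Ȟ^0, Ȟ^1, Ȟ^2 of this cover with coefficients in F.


intersection data:
  W12={b,c} W15={d,f} W23={o} W34={k,m} W45={l}
C dims 5,5; δ0: rk_F7 5
Ȟ^0 = (5 − 5) − 0 = 0, so Ȟ^0 ≅ 0
Ȟ^1 = (5 − 0) − 5 = 0, so Ȟ^1 ≅ 0
Ȟ^2 = (0 − 0) − 0 = 0, so Ȟ^2 ≅ 0

Ȟ^0 ≅ 0, Ȟ^1 ≅ 0, Ȟ^2 ≅ 0
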